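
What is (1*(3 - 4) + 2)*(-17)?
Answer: -17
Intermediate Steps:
(1*(3 - 4) + 2)*(-17) = (1*(-1) + 2)*(-17) = (-1 + 2)*(-17) = 1*(-17) = -17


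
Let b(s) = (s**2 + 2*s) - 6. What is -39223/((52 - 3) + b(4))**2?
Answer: -39223/4489 ≈ -8.7376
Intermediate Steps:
b(s) = -6 + s**2 + 2*s
-39223/((52 - 3) + b(4))**2 = -39223/((52 - 3) + (-6 + 4**2 + 2*4))**2 = -39223/(49 + (-6 + 16 + 8))**2 = -39223/(49 + 18)**2 = -39223/(67**2) = -39223/4489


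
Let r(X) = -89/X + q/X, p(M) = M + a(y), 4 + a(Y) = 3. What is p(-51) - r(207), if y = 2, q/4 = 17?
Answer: -3581/69 ≈ -51.899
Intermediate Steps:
q = 68 (q = 4*17 = 68)
a(Y) = -1 (a(Y) = -4 + 3 = -1)
p(M) = -1 + M (p(M) = M - 1 = -1 + M)
r(X) = -21/X (r(X) = -89/X + 68/X = -21/X)
p(-51) - r(207) = (-1 - 51) - (-21)/207 = -52 - (-21)/207 = -52 - 1*(-7/69) = -52 + 7/69 = -3581/69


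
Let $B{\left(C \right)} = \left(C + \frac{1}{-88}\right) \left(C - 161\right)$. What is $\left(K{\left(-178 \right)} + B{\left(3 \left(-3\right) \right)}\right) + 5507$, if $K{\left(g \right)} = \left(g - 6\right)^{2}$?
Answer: $\frac{1799377}{44} \approx 40895.0$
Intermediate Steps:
$K{\left(g \right)} = \left(-6 + g\right)^{2}$
$B{\left(C \right)} = \left(-161 + C\right) \left(- \frac{1}{88} + C\right)$ ($B{\left(C \right)} = \left(C - \frac{1}{88}\right) \left(-161 + C\right) = \left(- \frac{1}{88} + C\right) \left(-161 + C\right) = \left(-161 + C\right) \left(- \frac{1}{88} + C\right)$)
$\left(K{\left(-178 \right)} + B{\left(3 \left(-3\right) \right)}\right) + 5507 = \left(\left(-6 - 178\right)^{2} + \left(\frac{161}{88} + \left(3 \left(-3\right)\right)^{2} - \frac{14169 \cdot 3 \left(-3\right)}{88}\right)\right) + 5507 = \left(\left(-184\right)^{2} + \left(\frac{161}{88} + \left(-9\right)^{2} - - \frac{127521}{88}\right)\right) + 5507 = \left(33856 + \left(\frac{161}{88} + 81 + \frac{127521}{88}\right)\right) + 5507 = \left(33856 + \frac{67405}{44}\right) + 5507 = \frac{1557069}{44} + 5507 = \frac{1799377}{44}$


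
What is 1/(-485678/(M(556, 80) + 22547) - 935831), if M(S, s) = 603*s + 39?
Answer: -35413/33140826042 ≈ -1.0686e-6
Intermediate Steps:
M(S, s) = 39 + 603*s
1/(-485678/(M(556, 80) + 22547) - 935831) = 1/(-485678/((39 + 603*80) + 22547) - 935831) = 1/(-485678/((39 + 48240) + 22547) - 935831) = 1/(-485678/(48279 + 22547) - 935831) = 1/(-485678/70826 - 935831) = 1/(-485678*1/70826 - 935831) = 1/(-242839/35413 - 935831) = 1/(-33140826042/35413) = -35413/33140826042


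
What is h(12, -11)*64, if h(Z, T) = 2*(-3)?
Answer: -384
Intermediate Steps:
h(Z, T) = -6
h(12, -11)*64 = -6*64 = -384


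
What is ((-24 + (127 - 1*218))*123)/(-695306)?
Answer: 14145/695306 ≈ 0.020344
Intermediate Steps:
((-24 + (127 - 1*218))*123)/(-695306) = ((-24 + (127 - 218))*123)*(-1/695306) = ((-24 - 91)*123)*(-1/695306) = -115*123*(-1/695306) = -14145*(-1/695306) = 14145/695306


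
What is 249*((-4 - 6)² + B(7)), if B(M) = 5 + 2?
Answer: 26643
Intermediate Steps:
B(M) = 7
249*((-4 - 6)² + B(7)) = 249*((-4 - 6)² + 7) = 249*((-10)² + 7) = 249*(100 + 7) = 249*107 = 26643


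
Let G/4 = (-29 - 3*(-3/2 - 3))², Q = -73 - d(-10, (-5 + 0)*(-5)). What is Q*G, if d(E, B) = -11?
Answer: -59582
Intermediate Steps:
Q = -62 (Q = -73 - 1*(-11) = -73 + 11 = -62)
G = 961 (G = 4*(-29 - 3*(-3/2 - 3))² = 4*(-29 - 3*(-9/2))² = 4*(-29 + 27/2)² = 4*(-31/2)² = 4*(961/4) = 961)
Q*G = -62*961 = -59582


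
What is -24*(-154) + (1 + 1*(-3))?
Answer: 3694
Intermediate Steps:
-24*(-154) + (1 + 1*(-3)) = 3696 + (1 - 3) = 3696 - 2 = 3694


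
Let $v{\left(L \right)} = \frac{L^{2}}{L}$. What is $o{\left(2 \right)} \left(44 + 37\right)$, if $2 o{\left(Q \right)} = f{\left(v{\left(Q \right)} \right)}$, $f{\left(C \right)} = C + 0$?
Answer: $81$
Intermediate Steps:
$v{\left(L \right)} = L$
$f{\left(C \right)} = C$
$o{\left(Q \right)} = \frac{Q}{2}$
$o{\left(2 \right)} \left(44 + 37\right) = \frac{1}{2} \cdot 2 \left(44 + 37\right) = 1 \cdot 81 = 81$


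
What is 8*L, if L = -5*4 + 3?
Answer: -136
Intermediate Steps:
L = -17 (L = -20 + 3 = -17)
8*L = 8*(-17) = -136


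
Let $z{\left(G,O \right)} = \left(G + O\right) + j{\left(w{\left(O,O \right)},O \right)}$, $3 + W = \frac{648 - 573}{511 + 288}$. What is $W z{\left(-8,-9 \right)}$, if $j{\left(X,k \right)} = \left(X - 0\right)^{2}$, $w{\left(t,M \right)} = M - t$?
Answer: $\frac{2322}{47} \approx 49.404$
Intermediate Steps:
$W = - \frac{2322}{799}$ ($W = -3 + \frac{648 - 573}{511 + 288} = -3 + \frac{75}{799} = - \frac{2322}{799} \approx -2.9061$)
$j{\left(X,k \right)} = X^{2}$ ($j{\left(X,k \right)} = \left(X + 0\right)^{2} = X^{2}$)
$z{\left(G,O \right)} = G + O$ ($z{\left(G,O \right)} = \left(G + O\right) + \left(O - O\right)^{2} = \left(G + O\right) + 0^{2} = \left(G + O\right) + 0 = G + O$)
$W z{\left(-8,-9 \right)} = - \frac{2322 \left(-8 - 9\right)}{799} = \left(- \frac{2322}{799}\right) \left(-17\right) = \frac{2322}{47}$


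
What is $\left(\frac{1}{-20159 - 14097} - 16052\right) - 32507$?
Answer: $- \frac{1663437105}{34256} \approx -48559.0$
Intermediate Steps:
$\left(\frac{1}{-20159 - 14097} - 16052\right) - 32507 = \left(\frac{1}{-34256} - 16052\right) - 32507 = \left(- \frac{1}{34256} - 16052\right) - 32507 = - \frac{549877313}{34256} - 32507 = - \frac{1663437105}{34256}$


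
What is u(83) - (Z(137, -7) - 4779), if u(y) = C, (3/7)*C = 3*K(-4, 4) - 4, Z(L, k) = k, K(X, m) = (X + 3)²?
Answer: 14351/3 ≈ 4783.7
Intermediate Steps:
K(X, m) = (3 + X)²
C = -7/3 (C = 7*(3*(3 - 4)² - 4)/3 = 7*(3*(-1)² - 4)/3 = 7*(3*1 - 4)/3 = 7*(3 - 4)/3 = (7/3)*(-1) = -7/3 ≈ -2.3333)
u(y) = -7/3
u(83) - (Z(137, -7) - 4779) = -7/3 - (-7 - 4779) = -7/3 - 1*(-4786) = -7/3 + 4786 = 14351/3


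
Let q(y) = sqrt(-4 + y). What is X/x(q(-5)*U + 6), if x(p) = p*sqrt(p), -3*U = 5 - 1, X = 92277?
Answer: 92277/(6 - 4*I)**(3/2) ≈ 3028.9 + 3678.9*I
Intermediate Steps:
U = -4/3 (U = -(5 - 1)/3 = -1/3*4 = -4/3 ≈ -1.3333)
x(p) = p**(3/2)
X/x(q(-5)*U + 6) = 92277/((sqrt(-4 - 5)*(-4/3) + 6)**(3/2)) = 92277/((sqrt(-9)*(-4/3) + 6)**(3/2)) = 92277/(((3*I)*(-4/3) + 6)**(3/2)) = 92277/((-4*I + 6)**(3/2)) = 92277/((6 - 4*I)**(3/2)) = 92277/(6 - 4*I)**(3/2)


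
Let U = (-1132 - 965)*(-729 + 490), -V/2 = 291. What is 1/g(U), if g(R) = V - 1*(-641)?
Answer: 1/59 ≈ 0.016949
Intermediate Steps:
V = -582 (V = -2*291 = -582)
U = 501183 (U = -2097*(-239) = 501183)
g(R) = 59 (g(R) = -582 - 1*(-641) = -582 + 641 = 59)
1/g(U) = 1/59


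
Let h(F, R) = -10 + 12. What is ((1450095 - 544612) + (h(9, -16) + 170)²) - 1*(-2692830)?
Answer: 3627897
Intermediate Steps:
h(F, R) = 2
((1450095 - 544612) + (h(9, -16) + 170)²) - 1*(-2692830) = ((1450095 - 544612) + (2 + 170)²) - 1*(-2692830) = (905483 + 172²) + 2692830 = (905483 + 29584) + 2692830 = 935067 + 2692830 = 3627897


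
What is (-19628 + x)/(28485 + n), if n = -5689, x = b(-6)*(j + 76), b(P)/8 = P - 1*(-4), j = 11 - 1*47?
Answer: -5067/5699 ≈ -0.88910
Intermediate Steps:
j = -36 (j = 11 - 47 = -36)
b(P) = 32 + 8*P (b(P) = 8*(P - 1*(-4)) = 8*(P + 4) = 8*(4 + P) = 32 + 8*P)
x = -640 (x = (32 + 8*(-6))*(-36 + 76) = (32 - 48)*40 = -16*40 = -640)
(-19628 + x)/(28485 + n) = (-19628 - 640)/(28485 - 5689) = -20268/22796 = -20268*1/22796 = -5067/5699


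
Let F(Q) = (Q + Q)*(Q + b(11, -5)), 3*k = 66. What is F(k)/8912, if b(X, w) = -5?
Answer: 187/2228 ≈ 0.083932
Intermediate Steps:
k = 22 (k = (1/3)*66 = 22)
F(Q) = 2*Q*(-5 + Q) (F(Q) = (Q + Q)*(Q - 5) = (2*Q)*(-5 + Q) = 2*Q*(-5 + Q))
F(k)/8912 = (2*22*(-5 + 22))/8912 = (2*22*17)*(1/8912) = 748*(1/8912) = 187/2228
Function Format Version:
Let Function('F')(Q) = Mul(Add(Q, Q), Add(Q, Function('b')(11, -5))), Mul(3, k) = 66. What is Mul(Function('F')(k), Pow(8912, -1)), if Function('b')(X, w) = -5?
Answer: Rational(187, 2228) ≈ 0.083932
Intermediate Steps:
k = 22 (k = Mul(Rational(1, 3), 66) = 22)
Function('F')(Q) = Mul(2, Q, Add(-5, Q)) (Function('F')(Q) = Mul(Add(Q, Q), Add(Q, -5)) = Mul(Mul(2, Q), Add(-5, Q)) = Mul(2, Q, Add(-5, Q)))
Mul(Function('F')(k), Pow(8912, -1)) = Mul(Mul(2, 22, Add(-5, 22)), Pow(8912, -1)) = Mul(Mul(2, 22, 17), Rational(1, 8912)) = Mul(748, Rational(1, 8912)) = Rational(187, 2228)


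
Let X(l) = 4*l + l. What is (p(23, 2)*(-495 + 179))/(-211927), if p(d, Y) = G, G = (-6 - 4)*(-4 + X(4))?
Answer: -50560/211927 ≈ -0.23857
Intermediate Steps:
X(l) = 5*l
G = -160 (G = (-6 - 4)*(-4 + 5*4) = -10*(-4 + 20) = -10*16 = -160)
p(d, Y) = -160
(p(23, 2)*(-495 + 179))/(-211927) = -160*(-495 + 179)/(-211927) = -160*(-316)*(-1/211927) = 50560*(-1/211927) = -50560/211927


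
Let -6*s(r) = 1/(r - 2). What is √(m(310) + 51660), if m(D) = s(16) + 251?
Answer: √91570983/42 ≈ 227.84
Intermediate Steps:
s(r) = -1/(6*(-2 + r)) (s(r) = -1/(6*(r - 2)) = -1/(6*(-2 + r)))
m(D) = 21083/84 (m(D) = -1/(-12 + 6*16) + 251 = -1/(-12 + 96) + 251 = -1/84 + 251 = 21083/84)
√(m(310) + 51660) = √(21083/84 + 51660) = √(4360523/84) = √91570983/42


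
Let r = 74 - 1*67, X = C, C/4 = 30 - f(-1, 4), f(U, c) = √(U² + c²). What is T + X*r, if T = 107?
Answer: 947 - 28*√17 ≈ 831.55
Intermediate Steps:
C = 120 - 4*√17 (C = 4*(30 - √((-1)² + 4²)) = 4*(30 - √(1 + 16)) = 4*(30 - √17) = 120 - 4*√17 ≈ 103.51)
X = 120 - 4*√17 ≈ 103.51
r = 7 (r = 74 - 67 = 7)
T + X*r = 107 + (120 - 4*√17)*7 = 107 + (840 - 28*√17) = 947 - 28*√17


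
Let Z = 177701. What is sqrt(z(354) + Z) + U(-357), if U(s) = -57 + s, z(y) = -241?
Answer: -414 + 2*sqrt(44365) ≈ 7.2600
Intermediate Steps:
sqrt(z(354) + Z) + U(-357) = sqrt(-241 + 177701) + (-57 - 357) = sqrt(177460) - 414 = 2*sqrt(44365) - 414 = -414 + 2*sqrt(44365)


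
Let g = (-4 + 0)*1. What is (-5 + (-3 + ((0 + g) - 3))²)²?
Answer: 9025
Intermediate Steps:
g = -4 (g = -4*1 = -4)
(-5 + (-3 + ((0 + g) - 3))²)² = (-5 + (-3 + ((0 - 4) - 3))²)² = (-5 + (-3 + (-4 - 3))²)² = (-5 + (-3 - 7)²)² = (-5 + (-10)²)² = (-5 + 100)² = 95² = 9025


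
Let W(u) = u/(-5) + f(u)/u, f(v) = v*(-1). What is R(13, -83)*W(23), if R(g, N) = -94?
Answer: 2632/5 ≈ 526.40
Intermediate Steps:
f(v) = -v
W(u) = -1 - u/5 (W(u) = u/(-5) + (-u)/u = u*(-1/5) - 1 = -u/5 - 1 = -1 - u/5)
R(13, -83)*W(23) = -94*(-1 - 1/5*23) = -94*(-1 - 23/5) = -94*(-28/5) = 2632/5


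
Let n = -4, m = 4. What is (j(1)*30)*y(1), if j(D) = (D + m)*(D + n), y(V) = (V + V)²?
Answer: -1800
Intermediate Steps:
y(V) = 4*V² (y(V) = (2*V)² = 4*V²)
j(D) = (-4 + D)*(4 + D) (j(D) = (D + 4)*(D - 4) = (4 + D)*(-4 + D) = (-4 + D)*(4 + D))
(j(1)*30)*y(1) = ((-16 + 1²)*30)*(4*1²) = ((-16 + 1)*30)*(4*1) = -15*30*4 = -450*4 = -1800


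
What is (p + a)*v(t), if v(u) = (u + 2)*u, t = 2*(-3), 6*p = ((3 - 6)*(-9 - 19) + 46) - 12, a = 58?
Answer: 1864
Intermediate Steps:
p = 59/3 (p = (((3 - 6)*(-9 - 19) + 46) - 12)/6 = ((-3*(-28) + 46) - 12)/6 = ((84 + 46) - 12)/6 = (130 - 12)/6 = (1/6)*118 = 59/3 ≈ 19.667)
t = -6
v(u) = u*(2 + u) (v(u) = (2 + u)*u = u*(2 + u))
(p + a)*v(t) = (59/3 + 58)*(-6*(2 - 6)) = 233*(-6*(-4))/3 = (233/3)*24 = 1864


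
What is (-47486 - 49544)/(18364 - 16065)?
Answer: -97030/2299 ≈ -42.205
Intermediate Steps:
(-47486 - 49544)/(18364 - 16065) = -97030/2299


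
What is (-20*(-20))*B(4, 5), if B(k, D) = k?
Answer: 1600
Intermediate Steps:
(-20*(-20))*B(4, 5) = -20*(-20)*4 = 400*4 = 1600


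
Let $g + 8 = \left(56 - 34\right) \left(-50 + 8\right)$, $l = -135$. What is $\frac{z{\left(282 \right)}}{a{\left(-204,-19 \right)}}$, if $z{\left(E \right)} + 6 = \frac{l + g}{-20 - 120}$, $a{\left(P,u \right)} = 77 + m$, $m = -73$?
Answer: $\frac{227}{560} \approx 0.40536$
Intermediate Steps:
$g = -932$ ($g = -8 + \left(56 - 34\right) \left(-50 + 8\right) = -8 + 22 \left(-42\right) = -8 - 924 = -932$)
$a{\left(P,u \right)} = 4$ ($a{\left(P,u \right)} = 77 - 73 = 4$)
$z{\left(E \right)} = \frac{227}{140}$ ($z{\left(E \right)} = -6 + \frac{-135 - 932}{-20 - 120} = -6 - \frac{1067}{-140} = -6 - - \frac{1067}{140} = -6 + \frac{1067}{140} = \frac{227}{140}$)
$\frac{z{\left(282 \right)}}{a{\left(-204,-19 \right)}} = \frac{227}{140 \cdot 4} = \frac{227}{140} \cdot \frac{1}{4} = \frac{227}{560}$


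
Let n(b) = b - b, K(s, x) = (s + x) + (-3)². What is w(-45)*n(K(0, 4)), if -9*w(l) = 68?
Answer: 0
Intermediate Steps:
w(l) = -68/9 (w(l) = -⅑*68 = -68/9)
K(s, x) = 9 + s + x (K(s, x) = (s + x) + 9 = 9 + s + x)
n(b) = 0
w(-45)*n(K(0, 4)) = -68/9*0 = 0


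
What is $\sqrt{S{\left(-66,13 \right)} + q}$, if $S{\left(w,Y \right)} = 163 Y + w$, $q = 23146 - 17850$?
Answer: $\sqrt{7349} \approx 85.726$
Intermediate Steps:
$q = 5296$
$S{\left(w,Y \right)} = w + 163 Y$
$\sqrt{S{\left(-66,13 \right)} + q} = \sqrt{\left(-66 + 163 \cdot 13\right) + 5296} = \sqrt{\left(-66 + 2119\right) + 5296} = \sqrt{2053 + 5296} = \sqrt{7349}$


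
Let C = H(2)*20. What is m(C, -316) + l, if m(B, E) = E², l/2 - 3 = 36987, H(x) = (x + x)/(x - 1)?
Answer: 173836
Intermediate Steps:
H(x) = 2*x/(-1 + x) (H(x) = (2*x)/(-1 + x) = 2*x/(-1 + x))
l = 73980 (l = 6 + 2*36987 = 6 + 73974 = 73980)
C = 80 (C = (2*2/(-1 + 2))*20 = (2*2/1)*20 = (2*2*1)*20 = 4*20 = 80)
m(C, -316) + l = (-316)² + 73980 = 99856 + 73980 = 173836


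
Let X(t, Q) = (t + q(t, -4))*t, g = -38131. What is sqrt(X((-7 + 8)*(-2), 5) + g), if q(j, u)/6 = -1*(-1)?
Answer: I*sqrt(38139) ≈ 195.29*I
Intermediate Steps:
q(j, u) = 6 (q(j, u) = 6*(-1*(-1)) = 6*1 = 6)
X(t, Q) = t*(6 + t) (X(t, Q) = (t + 6)*t = (6 + t)*t = t*(6 + t))
sqrt(X((-7 + 8)*(-2), 5) + g) = sqrt(((-7 + 8)*(-2))*(6 + (-7 + 8)*(-2)) - 38131) = sqrt((1*(-2))*(6 + 1*(-2)) - 38131) = sqrt(-2*(6 - 2) - 38131) = sqrt(-2*4 - 38131) = sqrt(-8 - 38131) = sqrt(-38139) = I*sqrt(38139)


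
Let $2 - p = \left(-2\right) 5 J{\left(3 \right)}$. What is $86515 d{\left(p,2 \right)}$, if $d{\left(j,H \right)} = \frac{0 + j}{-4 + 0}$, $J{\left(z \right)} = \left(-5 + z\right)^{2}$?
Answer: $- \frac{1816815}{2} \approx -9.0841 \cdot 10^{5}$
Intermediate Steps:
$p = 42$ ($p = 2 - \left(-2\right) 5 \left(-5 + 3\right)^{2} = 2 - - 10 \left(-2\right)^{2} = 2 - \left(-10\right) 4 = 2 - -40 = 2 + 40 = 42$)
$d{\left(j,H \right)} = - \frac{j}{4}$ ($d{\left(j,H \right)} = \frac{j}{-4} = j \left(- \frac{1}{4}\right) = - \frac{j}{4}$)
$86515 d{\left(p,2 \right)} = 86515 \left(\left(- \frac{1}{4}\right) 42\right) = 86515 \left(- \frac{21}{2}\right) = - \frac{1816815}{2}$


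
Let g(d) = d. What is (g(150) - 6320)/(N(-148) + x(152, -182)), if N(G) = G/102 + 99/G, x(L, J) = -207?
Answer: 46571160/1578437 ≈ 29.505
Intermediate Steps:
N(G) = 99/G + G/102 (N(G) = G*(1/102) + 99/G = G/102 + 99/G = 99/G + G/102)
(g(150) - 6320)/(N(-148) + x(152, -182)) = (150 - 6320)/((99/(-148) + (1/102)*(-148)) - 207) = -6170/((99*(-1/148) - 74/51) - 207) = -6170/((-99/148 - 74/51) - 207) = -6170/(-16001/7548 - 207) = -6170/(-1578437/7548) = -6170*(-7548/1578437) = 46571160/1578437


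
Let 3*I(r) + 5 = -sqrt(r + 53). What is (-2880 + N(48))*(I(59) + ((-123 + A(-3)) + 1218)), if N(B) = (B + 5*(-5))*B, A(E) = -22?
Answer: -1902688 + 2368*sqrt(7) ≈ -1.8964e+6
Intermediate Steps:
N(B) = B*(-25 + B) (N(B) = (B - 25)*B = (-25 + B)*B = B*(-25 + B))
I(r) = -5/3 - sqrt(53 + r)/3 (I(r) = -5/3 + (-sqrt(r + 53))/3 = -5/3 + (-sqrt(53 + r))/3 = -5/3 - sqrt(53 + r)/3)
(-2880 + N(48))*(I(59) + ((-123 + A(-3)) + 1218)) = (-2880 + 48*(-25 + 48))*((-5/3 - sqrt(53 + 59)/3) + ((-123 - 22) + 1218)) = (-2880 + 48*23)*((-5/3 - 4*sqrt(7)/3) + (-145 + 1218)) = (-2880 + 1104)*((-5/3 - 4*sqrt(7)/3) + 1073) = -1776*((-5/3 - 4*sqrt(7)/3) + 1073) = -1776*(3214/3 - 4*sqrt(7)/3) = -1902688 + 2368*sqrt(7)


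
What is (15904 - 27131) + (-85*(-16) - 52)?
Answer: -9919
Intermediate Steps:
(15904 - 27131) + (-85*(-16) - 52) = -11227 + (1360 - 52) = -11227 + 1308 = -9919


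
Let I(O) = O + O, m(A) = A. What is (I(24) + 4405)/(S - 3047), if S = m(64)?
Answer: -4453/2983 ≈ -1.4928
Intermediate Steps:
S = 64
I(O) = 2*O
(I(24) + 4405)/(S - 3047) = (2*24 + 4405)/(64 - 3047) = (48 + 4405)/(-2983) = 4453*(-1/2983) = -4453/2983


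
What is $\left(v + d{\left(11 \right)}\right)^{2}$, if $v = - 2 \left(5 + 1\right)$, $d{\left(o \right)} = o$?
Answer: $1$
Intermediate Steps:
$v = -12$ ($v = \left(-2\right) 6 = -12$)
$\left(v + d{\left(11 \right)}\right)^{2} = \left(-12 + 11\right)^{2} = \left(-1\right)^{2} = 1$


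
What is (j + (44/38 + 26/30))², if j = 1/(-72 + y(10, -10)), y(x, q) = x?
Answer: 1259469121/312228900 ≈ 4.0338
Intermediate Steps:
j = -1/62 (j = 1/(-72 + 10) = 1/(-62) = -1/62 ≈ -0.016129)
(j + (44/38 + 26/30))² = (-1/62 + (44/38 + 26/30))² = (-1/62 + (44*(1/38) + 26*(1/30)))² = (-1/62 + (22/19 + 13/15))² = (-1/62 + 577/285)² = (35489/17670)² = 1259469121/312228900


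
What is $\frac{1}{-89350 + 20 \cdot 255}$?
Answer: $- \frac{1}{84250} \approx -1.1869 \cdot 10^{-5}$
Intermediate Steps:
$\frac{1}{-89350 + 20 \cdot 255} = \frac{1}{-89350 + 5100} = \frac{1}{-84250} = - \frac{1}{84250}$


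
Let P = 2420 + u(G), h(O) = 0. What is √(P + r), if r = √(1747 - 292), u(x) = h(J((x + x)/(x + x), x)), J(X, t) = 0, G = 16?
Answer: √(2420 + √1455) ≈ 49.580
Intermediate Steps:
u(x) = 0
r = √1455 ≈ 38.144
P = 2420 (P = 2420 + 0 = 2420)
√(P + r) = √(2420 + √1455)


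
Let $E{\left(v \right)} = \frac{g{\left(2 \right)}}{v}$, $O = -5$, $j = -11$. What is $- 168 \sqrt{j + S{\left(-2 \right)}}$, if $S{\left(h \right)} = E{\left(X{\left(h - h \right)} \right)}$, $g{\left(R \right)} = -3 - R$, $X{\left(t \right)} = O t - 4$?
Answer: $- 84 i \sqrt{39} \approx - 524.58 i$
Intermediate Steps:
$X{\left(t \right)} = -4 - 5 t$ ($X{\left(t \right)} = - 5 t - 4 = -4 - 5 t$)
$E{\left(v \right)} = - \frac{5}{v}$ ($E{\left(v \right)} = \frac{-3 - 2}{v} = - \frac{5}{v}$)
$S{\left(h \right)} = \frac{5}{4}$ ($S{\left(h \right)} = - \frac{5}{-4 - 5 \left(h - h\right)} = - \frac{5}{-4 - 0} = - \frac{5}{-4 + 0} = - \frac{5}{-4} = \left(-5\right) \left(- \frac{1}{4}\right) = \frac{5}{4}$)
$- 168 \sqrt{j + S{\left(-2 \right)}} = - 168 \sqrt{-11 + \frac{5}{4}} = - 168 \sqrt{- \frac{39}{4}} = - 168 \frac{i \sqrt{39}}{2} = - 84 i \sqrt{39}$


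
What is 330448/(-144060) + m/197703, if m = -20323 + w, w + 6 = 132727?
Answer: -41362378/23973985 ≈ -1.7253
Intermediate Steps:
w = 132721 (w = -6 + 132727 = 132721)
m = 112398 (m = -20323 + 132721 = 112398)
330448/(-144060) + m/197703 = 330448/(-144060) + 112398/197703 = 330448*(-1/144060) + 112398*(1/197703) = -82612/36015 + 3406/5991 = -41362378/23973985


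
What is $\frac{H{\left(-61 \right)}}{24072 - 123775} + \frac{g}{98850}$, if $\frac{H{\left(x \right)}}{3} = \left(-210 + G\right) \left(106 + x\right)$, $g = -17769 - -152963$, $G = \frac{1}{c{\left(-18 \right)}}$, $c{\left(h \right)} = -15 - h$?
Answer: $\frac{8138598316}{4927820775} \approx 1.6516$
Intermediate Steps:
$G = \frac{1}{3}$ ($G = \frac{1}{-15 - -18} = \frac{1}{-15 + 18} = \frac{1}{3} \approx 0.33333$)
$g = 135194$ ($g = -17769 + 152963 = 135194$)
$H{\left(x \right)} = -66674 - 629 x$ ($H{\left(x \right)} = 3 \left(-210 + \frac{1}{3}\right) \left(106 + x\right) = 3 \left(- \frac{629 \left(106 + x\right)}{3}\right) = 3 \left(- \frac{66674}{3} - \frac{629 x}{3}\right) = -66674 - 629 x$)
$\frac{H{\left(-61 \right)}}{24072 - 123775} + \frac{g}{98850} = \frac{-66674 - -38369}{24072 - 123775} + \frac{135194}{98850} = \frac{-66674 + 38369}{-99703} + 135194 \cdot \frac{1}{98850} = \left(-28305\right) \left(- \frac{1}{99703}\right) + \frac{67597}{49425} = \frac{28305}{99703} + \frac{67597}{49425} = \frac{8138598316}{4927820775}$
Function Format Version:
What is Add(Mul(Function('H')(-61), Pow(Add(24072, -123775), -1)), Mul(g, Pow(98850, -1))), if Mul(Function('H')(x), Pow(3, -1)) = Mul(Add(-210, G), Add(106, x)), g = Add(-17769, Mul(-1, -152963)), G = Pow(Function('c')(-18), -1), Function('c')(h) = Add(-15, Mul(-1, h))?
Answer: Rational(8138598316, 4927820775) ≈ 1.6516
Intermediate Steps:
G = Rational(1, 3) (G = Pow(Add(-15, Mul(-1, -18)), -1) = Pow(Add(-15, 18), -1) = Pow(3, -1) = Rational(1, 3) ≈ 0.33333)
g = 135194 (g = Add(-17769, 152963) = 135194)
Function('H')(x) = Add(-66674, Mul(-629, x)) (Function('H')(x) = Mul(3, Mul(Add(-210, Rational(1, 3)), Add(106, x))) = Mul(3, Mul(Rational(-629, 3), Add(106, x))) = Mul(3, Add(Rational(-66674, 3), Mul(Rational(-629, 3), x))) = Add(-66674, Mul(-629, x)))
Add(Mul(Function('H')(-61), Pow(Add(24072, -123775), -1)), Mul(g, Pow(98850, -1))) = Add(Mul(Add(-66674, Mul(-629, -61)), Pow(Add(24072, -123775), -1)), Mul(135194, Pow(98850, -1))) = Add(Mul(Add(-66674, 38369), Pow(-99703, -1)), Mul(135194, Rational(1, 98850))) = Add(Mul(-28305, Rational(-1, 99703)), Rational(67597, 49425)) = Add(Rational(28305, 99703), Rational(67597, 49425)) = Rational(8138598316, 4927820775)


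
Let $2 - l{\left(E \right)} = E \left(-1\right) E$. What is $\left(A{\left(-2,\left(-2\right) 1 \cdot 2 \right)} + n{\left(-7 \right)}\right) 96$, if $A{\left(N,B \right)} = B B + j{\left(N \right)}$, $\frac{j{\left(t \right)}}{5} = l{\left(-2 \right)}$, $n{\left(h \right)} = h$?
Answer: $3744$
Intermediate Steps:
$l{\left(E \right)} = 2 + E^{2}$ ($l{\left(E \right)} = 2 - E \left(-1\right) E = 2 - - E E = 2 - - E^{2} = 2 + E^{2}$)
$j{\left(t \right)} = 30$ ($j{\left(t \right)} = 5 \left(2 + \left(-2\right)^{2}\right) = 5 \left(2 + 4\right) = 5 \cdot 6 = 30$)
$A{\left(N,B \right)} = 30 + B^{2}$ ($A{\left(N,B \right)} = B B + 30 = B^{2} + 30 = 30 + B^{2}$)
$\left(A{\left(-2,\left(-2\right) 1 \cdot 2 \right)} + n{\left(-7 \right)}\right) 96 = \left(\left(30 + \left(\left(-2\right) 1 \cdot 2\right)^{2}\right) - 7\right) 96 = \left(\left(30 + \left(\left(-2\right) 2\right)^{2}\right) - 7\right) 96 = \left(\left(30 + \left(-4\right)^{2}\right) - 7\right) 96 = \left(\left(30 + 16\right) - 7\right) 96 = \left(46 - 7\right) 96 = 39 \cdot 96 = 3744$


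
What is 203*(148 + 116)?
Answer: 53592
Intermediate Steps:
203*(148 + 116) = 203*264 = 53592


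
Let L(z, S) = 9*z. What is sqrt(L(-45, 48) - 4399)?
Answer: 2*I*sqrt(1201) ≈ 69.311*I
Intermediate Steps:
sqrt(L(-45, 48) - 4399) = sqrt(9*(-45) - 4399) = sqrt(-405 - 4399) = sqrt(-4804) = 2*I*sqrt(1201)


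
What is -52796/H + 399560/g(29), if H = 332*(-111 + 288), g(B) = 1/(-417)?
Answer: -2447763308519/14691 ≈ -1.6662e+8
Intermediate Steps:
g(B) = -1/417
H = 58764 (H = 332*177 = 58764)
-52796/H + 399560/g(29) = -52796/58764 + 399560/(-1/417) = -52796*1/58764 + 399560*(-417) = -13199/14691 - 166616520 = -2447763308519/14691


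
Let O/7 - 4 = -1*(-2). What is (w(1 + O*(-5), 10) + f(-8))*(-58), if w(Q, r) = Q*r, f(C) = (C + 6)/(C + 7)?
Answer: 121104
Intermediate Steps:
f(C) = (6 + C)/(7 + C)
O = 42 (O = 28 + 7*(-1*(-2)) = 28 + 7*2 = 28 + 14 = 42)
(w(1 + O*(-5), 10) + f(-8))*(-58) = ((1 + 42*(-5))*10 + (6 - 8)/(7 - 8))*(-58) = ((1 - 210)*10 - 2/(-1))*(-58) = (-209*10 - 1*(-2))*(-58) = (-2090 + 2)*(-58) = -2088*(-58) = 121104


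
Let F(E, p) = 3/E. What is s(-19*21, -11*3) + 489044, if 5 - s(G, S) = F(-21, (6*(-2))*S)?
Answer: 3423344/7 ≈ 4.8905e+5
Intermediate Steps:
s(G, S) = 36/7 (s(G, S) = 5 - 3/(-21) = 5 - 3*(-1)/21 = 5 - 1*(-⅐) = 5 + ⅐ = 36/7)
s(-19*21, -11*3) + 489044 = 36/7 + 489044 = 3423344/7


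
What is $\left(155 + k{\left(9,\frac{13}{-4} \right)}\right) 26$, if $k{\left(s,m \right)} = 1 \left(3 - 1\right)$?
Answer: $4082$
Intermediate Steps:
$k{\left(s,m \right)} = 2$ ($k{\left(s,m \right)} = 1 \cdot 2 = 2$)
$\left(155 + k{\left(9,\frac{13}{-4} \right)}\right) 26 = \left(155 + 2\right) 26 = 157 \cdot 26 = 4082$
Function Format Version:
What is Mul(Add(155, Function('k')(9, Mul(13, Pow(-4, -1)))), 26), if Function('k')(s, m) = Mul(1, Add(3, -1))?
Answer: 4082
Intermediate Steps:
Function('k')(s, m) = 2 (Function('k')(s, m) = Mul(1, 2) = 2)
Mul(Add(155, Function('k')(9, Mul(13, Pow(-4, -1)))), 26) = Mul(Add(155, 2), 26) = Mul(157, 26) = 4082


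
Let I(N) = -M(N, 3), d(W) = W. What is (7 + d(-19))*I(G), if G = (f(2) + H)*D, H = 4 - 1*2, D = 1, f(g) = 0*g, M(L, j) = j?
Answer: 36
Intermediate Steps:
f(g) = 0
H = 2 (H = 4 - 2 = 2)
G = 2 (G = (0 + 2)*1 = 2*1 = 2)
I(N) = -3 (I(N) = -1*3 = -3)
(7 + d(-19))*I(G) = (7 - 19)*(-3) = -12*(-3) = 36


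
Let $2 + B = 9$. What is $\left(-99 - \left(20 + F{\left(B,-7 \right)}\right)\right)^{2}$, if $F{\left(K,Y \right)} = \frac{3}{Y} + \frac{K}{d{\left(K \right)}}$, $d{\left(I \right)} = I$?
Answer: $\frac{700569}{49} \approx 14297.0$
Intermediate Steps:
$B = 7$ ($B = -2 + 9 = 7$)
$F{\left(K,Y \right)} = 1 + \frac{3}{Y}$ ($F{\left(K,Y \right)} = \frac{3}{Y} + \frac{K}{K} = \frac{3}{Y} + 1 = 1 + \frac{3}{Y}$)
$\left(-99 - \left(20 + F{\left(B,-7 \right)}\right)\right)^{2} = \left(-99 - \left(20 + \frac{3 - 7}{-7}\right)\right)^{2} = \left(-99 - \left(20 - - \frac{4}{7}\right)\right)^{2} = \left(-99 - \frac{144}{7}\right)^{2} = \left(- \frac{837}{7}\right)^{2} = \frac{700569}{49}$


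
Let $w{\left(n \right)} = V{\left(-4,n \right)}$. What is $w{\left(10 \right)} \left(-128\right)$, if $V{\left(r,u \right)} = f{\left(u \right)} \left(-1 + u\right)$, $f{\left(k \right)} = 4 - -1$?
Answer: $-5760$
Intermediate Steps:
$f{\left(k \right)} = 5$ ($f{\left(k \right)} = 4 + 1 = 5$)
$V{\left(r,u \right)} = -5 + 5 u$ ($V{\left(r,u \right)} = 5 \left(-1 + u\right) = -5 + 5 u$)
$w{\left(n \right)} = -5 + 5 n$
$w{\left(10 \right)} \left(-128\right) = \left(-5 + 5 \cdot 10\right) \left(-128\right) = \left(-5 + 50\right) \left(-128\right) = 45 \left(-128\right) = -5760$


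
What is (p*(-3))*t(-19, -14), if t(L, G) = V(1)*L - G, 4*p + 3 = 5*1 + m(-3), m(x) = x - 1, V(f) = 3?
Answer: -129/2 ≈ -64.500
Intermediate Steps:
m(x) = -1 + x
p = -1/2 (p = -3/4 + (5*1 + (-1 - 3))/4 = -3/4 + (5 - 4)/4 = -3/4 + (1/4)*1 = -3/4 + 1/4 = -1/2 ≈ -0.50000)
t(L, G) = -G + 3*L (t(L, G) = 3*L - G = -G + 3*L)
(p*(-3))*t(-19, -14) = (-1/2*(-3))*(-1*(-14) + 3*(-19)) = 3*(14 - 57)/2 = (3/2)*(-43) = -129/2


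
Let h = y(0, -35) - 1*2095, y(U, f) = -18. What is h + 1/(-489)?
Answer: -1033258/489 ≈ -2113.0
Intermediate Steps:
h = -2113 (h = -18 - 1*2095 = -18 - 2095 = -2113)
h + 1/(-489) = -2113 + 1/(-489) = -2113 - 1/489 = -1033258/489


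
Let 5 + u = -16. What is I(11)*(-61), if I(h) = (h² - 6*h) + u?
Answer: -2074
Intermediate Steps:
u = -21 (u = -5 - 16 = -21)
I(h) = -21 + h² - 6*h (I(h) = (h² - 6*h) - 21 = -21 + h² - 6*h)
I(11)*(-61) = (-21 + 11² - 6*11)*(-61) = (-21 + 121 - 66)*(-61) = 34*(-61) = -2074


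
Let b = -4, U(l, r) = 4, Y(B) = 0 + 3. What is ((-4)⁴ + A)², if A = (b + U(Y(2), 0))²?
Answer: 65536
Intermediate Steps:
Y(B) = 3
A = 0 (A = (-4 + 4)² = 0² = 0)
((-4)⁴ + A)² = ((-4)⁴ + 0)² = (256 + 0)² = 256² = 65536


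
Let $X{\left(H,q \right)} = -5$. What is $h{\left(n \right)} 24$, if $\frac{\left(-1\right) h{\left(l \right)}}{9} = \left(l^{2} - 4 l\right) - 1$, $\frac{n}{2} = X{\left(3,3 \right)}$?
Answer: $-30024$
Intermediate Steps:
$n = -10$ ($n = 2 \left(-5\right) = -10$)
$h{\left(l \right)} = 9 - 9 l^{2} + 36 l$ ($h{\left(l \right)} = - 9 \left(\left(l^{2} - 4 l\right) - 1\right) = - 9 \left(-1 + l^{2} - 4 l\right) = 9 - 9 l^{2} + 36 l$)
$h{\left(n \right)} 24 = \left(9 - 9 \left(-10\right)^{2} + 36 \left(-10\right)\right) 24 = \left(9 - 900 - 360\right) 24 = \left(-1251\right) 24 = -30024$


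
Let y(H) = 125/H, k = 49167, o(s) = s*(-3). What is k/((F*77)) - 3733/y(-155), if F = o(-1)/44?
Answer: 2448961/175 ≈ 13994.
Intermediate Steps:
o(s) = -3*s
F = 3/44 (F = -3*(-1)/44 = 3*(1/44) = 3/44 ≈ 0.068182)
k/((F*77)) - 3733/y(-155) = 49167/(((3/44)*77)) - 3733/(125/(-155)) = 49167/(21/4) - 3733/(125*(-1/155)) = 49167*(4/21) - 3733/(-25/31) = 65556/7 - 3733*(-31/25) = 65556/7 + 115723/25 = 2448961/175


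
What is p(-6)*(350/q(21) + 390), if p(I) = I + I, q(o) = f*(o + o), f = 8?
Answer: -9385/2 ≈ -4692.5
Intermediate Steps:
q(o) = 16*o (q(o) = 8*(o + o) = 8*(2*o) = 16*o)
p(I) = 2*I
p(-6)*(350/q(21) + 390) = (2*(-6))*(350/((16*21)) + 390) = -12*(350/336 + 390) = -12*(350*(1/336) + 390) = -12*(25/24 + 390) = -12*9385/24 = -9385/2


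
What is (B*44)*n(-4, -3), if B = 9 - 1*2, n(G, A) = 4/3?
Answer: 1232/3 ≈ 410.67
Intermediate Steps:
n(G, A) = 4/3 (n(G, A) = 4*(1/3) = 4/3)
B = 7 (B = 9 - 2 = 7)
(B*44)*n(-4, -3) = (7*44)*(4/3) = 308*(4/3) = 1232/3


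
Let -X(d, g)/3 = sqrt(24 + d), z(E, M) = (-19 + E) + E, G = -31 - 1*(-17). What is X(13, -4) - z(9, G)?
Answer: 1 - 3*sqrt(37) ≈ -17.248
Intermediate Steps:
G = -14 (G = -31 + 17 = -14)
z(E, M) = -19 + 2*E
X(d, g) = -3*sqrt(24 + d)
X(13, -4) - z(9, G) = -3*sqrt(24 + 13) - (-19 + 2*9) = -3*sqrt(37) - (-19 + 18) = -3*sqrt(37) - 1*(-1) = -3*sqrt(37) + 1 = 1 - 3*sqrt(37)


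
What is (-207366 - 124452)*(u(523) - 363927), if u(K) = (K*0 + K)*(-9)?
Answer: 122319396612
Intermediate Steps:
u(K) = -9*K (u(K) = (0 + K)*(-9) = K*(-9) = -9*K)
(-207366 - 124452)*(u(523) - 363927) = (-207366 - 124452)*(-9*523 - 363927) = -331818*(-4707 - 363927) = -331818*(-368634) = 122319396612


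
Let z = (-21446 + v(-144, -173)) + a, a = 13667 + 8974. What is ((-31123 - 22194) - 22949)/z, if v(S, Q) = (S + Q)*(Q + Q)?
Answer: -25422/36959 ≈ -0.68784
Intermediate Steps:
v(S, Q) = 2*Q*(Q + S) (v(S, Q) = (Q + S)*(2*Q) = 2*Q*(Q + S))
a = 22641
z = 110877 (z = (-21446 + 2*(-173)*(-173 - 144)) + 22641 = (-21446 + 2*(-173)*(-317)) + 22641 = (-21446 + 109682) + 22641 = 88236 + 22641 = 110877)
((-31123 - 22194) - 22949)/z = ((-31123 - 22194) - 22949)/110877 = (-53317 - 22949)*(1/110877) = -76266*1/110877 = -25422/36959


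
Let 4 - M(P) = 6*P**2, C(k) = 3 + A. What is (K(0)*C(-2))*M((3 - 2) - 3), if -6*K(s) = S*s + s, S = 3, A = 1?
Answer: 0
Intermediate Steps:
C(k) = 4 (C(k) = 3 + 1 = 4)
M(P) = 4 - 6*P**2
K(s) = -2*s/3 (K(s) = -(3*s + s)/6 = -2*s/3)
(K(0)*C(-2))*M((3 - 2) - 3) = (-2/3*0*4)*(4 - 6*((3 - 2) - 3)**2) = (0*4)*(4 - 6*(1 - 3)**2) = 0*(4 - 6*(-2)**2) = 0*(4 - 6*4) = 0*(4 - 24) = 0*(-20) = 0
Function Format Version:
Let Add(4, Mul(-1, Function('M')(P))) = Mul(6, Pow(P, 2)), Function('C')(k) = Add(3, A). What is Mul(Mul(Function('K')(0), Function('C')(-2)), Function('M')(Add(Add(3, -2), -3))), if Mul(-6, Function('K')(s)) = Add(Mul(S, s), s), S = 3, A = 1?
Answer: 0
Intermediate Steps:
Function('C')(k) = 4 (Function('C')(k) = Add(3, 1) = 4)
Function('M')(P) = Add(4, Mul(-6, Pow(P, 2))) (Function('M')(P) = Add(4, Mul(-1, Mul(6, Pow(P, 2)))) = Add(4, Mul(-6, Pow(P, 2))))
Function('K')(s) = Mul(Rational(-2, 3), s) (Function('K')(s) = Mul(Rational(-1, 6), Add(Mul(3, s), s)) = Mul(Rational(-1, 6), Mul(4, s)) = Mul(Rational(-2, 3), s))
Mul(Mul(Function('K')(0), Function('C')(-2)), Function('M')(Add(Add(3, -2), -3))) = Mul(Mul(Mul(Rational(-2, 3), 0), 4), Add(4, Mul(-6, Pow(Add(Add(3, -2), -3), 2)))) = Mul(Mul(0, 4), Add(4, Mul(-6, Pow(Add(1, -3), 2)))) = Mul(0, Add(4, Mul(-6, Pow(-2, 2)))) = Mul(0, Add(4, Mul(-6, 4))) = Mul(0, Add(4, -24)) = Mul(0, -20) = 0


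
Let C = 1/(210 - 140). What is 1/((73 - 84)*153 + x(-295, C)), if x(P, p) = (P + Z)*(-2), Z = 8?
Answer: -1/1109 ≈ -0.00090171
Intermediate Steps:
C = 1/70 ≈ 0.014286
x(P, p) = -16 - 2*P (x(P, p) = (P + 8)*(-2) = (8 + P)*(-2) = -16 - 2*P)
1/((73 - 84)*153 + x(-295, C)) = 1/((73 - 84)*153 + (-16 - 2*(-295))) = 1/(-11*153 + (-16 + 590)) = 1/(-1683 + 574) = 1/(-1109) = -1/1109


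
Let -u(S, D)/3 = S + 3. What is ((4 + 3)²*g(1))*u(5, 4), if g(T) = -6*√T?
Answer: 7056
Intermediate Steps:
u(S, D) = -9 - 3*S (u(S, D) = -3*(S + 3) = -3*(3 + S) = -9 - 3*S)
((4 + 3)²*g(1))*u(5, 4) = ((4 + 3)²*(-6*√1))*(-9 - 3*5) = (7²*(-6*1))*(-9 - 15) = (49*(-6))*(-24) = -294*(-24) = 7056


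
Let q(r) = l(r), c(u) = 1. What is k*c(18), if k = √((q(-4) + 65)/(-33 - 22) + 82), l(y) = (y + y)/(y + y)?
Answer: 2*√505/5 ≈ 8.9889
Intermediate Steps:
l(y) = 1 (l(y) = (2*y)/((2*y)) = (2*y)*(1/(2*y)) = 1)
q(r) = 1
k = 2*√505/5 (k = √((1 + 65)/(-33 - 22) + 82) = √(66/(-55) + 82) = √(66*(-1/55) + 82) = √(-6/5 + 82) = √(404/5) = 2*√505/5 ≈ 8.9889)
k*c(18) = (2*√505/5)*1 = 2*√505/5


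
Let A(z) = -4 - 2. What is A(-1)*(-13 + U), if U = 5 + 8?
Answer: 0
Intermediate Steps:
U = 13
A(z) = -6
A(-1)*(-13 + U) = -6*(-13 + 13) = -6*0 = 0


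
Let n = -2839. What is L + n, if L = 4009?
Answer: 1170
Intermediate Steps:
L + n = 4009 - 2839 = 1170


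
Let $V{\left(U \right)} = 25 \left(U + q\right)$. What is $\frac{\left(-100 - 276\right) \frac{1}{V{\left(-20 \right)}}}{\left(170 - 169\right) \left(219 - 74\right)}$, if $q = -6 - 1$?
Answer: $\frac{376}{97875} \approx 0.0038416$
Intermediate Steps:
$q = -7$ ($q = -6 - 1 = -7$)
$V{\left(U \right)} = -175 + 25 U$ ($V{\left(U \right)} = 25 \left(U - 7\right) = 25 \left(-7 + U\right) = -175 + 25 U$)
$\frac{\left(-100 - 276\right) \frac{1}{V{\left(-20 \right)}}}{\left(170 - 169\right) \left(219 - 74\right)} = \frac{\left(-100 - 276\right) \frac{1}{-175 + 25 \left(-20\right)}}{\left(170 - 169\right) \left(219 - 74\right)} = \frac{\left(-376\right) \frac{1}{-175 - 500}}{1 \cdot 145} = \frac{\left(-376\right) \frac{1}{-675}}{145} = \left(-376\right) \left(- \frac{1}{675}\right) \frac{1}{145} = \frac{376}{675} \cdot \frac{1}{145} = \frac{376}{97875}$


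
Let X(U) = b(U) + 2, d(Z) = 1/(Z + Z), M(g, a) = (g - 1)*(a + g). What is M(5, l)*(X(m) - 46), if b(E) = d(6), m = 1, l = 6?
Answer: -5797/3 ≈ -1932.3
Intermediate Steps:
M(g, a) = (-1 + g)*(a + g)
d(Z) = 1/(2*Z)
b(E) = 1/12 (b(E) = (½)/6 = (½)*(⅙) = 1/12)
X(U) = 25/12 (X(U) = 1/12 + 2 = 25/12)
M(5, l)*(X(m) - 46) = (5² - 1*6 - 1*5 + 6*5)*(25/12 - 46) = (25 - 6 - 5 + 30)*(-527/12) = 44*(-527/12) = -5797/3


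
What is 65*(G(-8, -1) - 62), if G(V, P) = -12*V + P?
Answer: 2145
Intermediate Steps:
G(V, P) = P - 12*V
65*(G(-8, -1) - 62) = 65*((-1 - 12*(-8)) - 62) = 65*((-1 + 96) - 62) = 65*(95 - 62) = 65*33 = 2145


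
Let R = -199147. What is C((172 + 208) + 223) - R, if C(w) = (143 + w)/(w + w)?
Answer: 120086014/603 ≈ 1.9915e+5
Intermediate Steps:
C(w) = (143 + w)/(2*w) (C(w) = (143 + w)/((2*w)) = (143 + w)*(1/(2*w)) = (143 + w)/(2*w))
C((172 + 208) + 223) - R = (143 + ((172 + 208) + 223))/(2*((172 + 208) + 223)) - 1*(-199147) = (143 + (380 + 223))/(2*(380 + 223)) + 199147 = (½)*(143 + 603)/603 + 199147 = (½)*(1/603)*746 + 199147 = 373/603 + 199147 = 120086014/603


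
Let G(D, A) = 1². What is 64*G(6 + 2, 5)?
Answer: 64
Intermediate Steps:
G(D, A) = 1
64*G(6 + 2, 5) = 64*1 = 64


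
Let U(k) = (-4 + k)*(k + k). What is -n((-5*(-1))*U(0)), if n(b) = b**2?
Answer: 0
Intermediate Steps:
U(k) = 2*k*(-4 + k) (U(k) = (-4 + k)*(2*k) = 2*k*(-4 + k))
-n((-5*(-1))*U(0)) = -((-5*(-1))*(2*0*(-4 + 0)))**2 = -(5*(2*0*(-4)))**2 = -(5*0)**2 = -1*0**2 = -1*0 = 0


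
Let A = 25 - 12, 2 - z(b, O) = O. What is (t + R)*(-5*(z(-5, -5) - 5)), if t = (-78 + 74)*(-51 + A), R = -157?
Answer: 50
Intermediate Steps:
z(b, O) = 2 - O
A = 13
t = 152 (t = (-78 + 74)*(-51 + 13) = -4*(-38) = 152)
(t + R)*(-5*(z(-5, -5) - 5)) = (152 - 157)*(-5*((2 - 1*(-5)) - 5)) = -(-25)*((2 + 5) - 5) = -(-25)*(7 - 5) = -(-25)*2 = -5*(-10) = 50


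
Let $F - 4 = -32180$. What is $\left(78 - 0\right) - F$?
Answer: $32254$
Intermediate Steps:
$F = -32176$ ($F = 4 - 32180 = -32176$)
$\left(78 - 0\right) - F = \left(78 - 0\right) - -32176 = \left(78 + 0\right) + 32176 = 78 + 32176 = 32254$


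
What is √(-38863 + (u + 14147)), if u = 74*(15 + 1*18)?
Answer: I*√22274 ≈ 149.24*I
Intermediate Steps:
u = 2442 (u = 74*(15 + 18) = 74*33 = 2442)
√(-38863 + (u + 14147)) = √(-38863 + (2442 + 14147)) = √(-38863 + 16589) = √(-22274) = I*√22274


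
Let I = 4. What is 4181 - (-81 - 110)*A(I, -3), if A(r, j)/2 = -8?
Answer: 1125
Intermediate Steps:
A(r, j) = -16 (A(r, j) = 2*(-8) = -16)
4181 - (-81 - 110)*A(I, -3) = 4181 - (-81 - 110)*(-16) = 4181 - (-191)*(-16) = 4181 - 1*3056 = 4181 - 3056 = 1125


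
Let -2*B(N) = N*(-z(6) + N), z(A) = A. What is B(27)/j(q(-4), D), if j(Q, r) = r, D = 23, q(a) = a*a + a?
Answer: -567/46 ≈ -12.326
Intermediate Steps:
q(a) = a + a**2 (q(a) = a**2 + a = a + a**2)
B(N) = -N*(-6 + N)/2 (B(N) = -N*(-1*6 + N)/2 = -N*(-6 + N)/2)
B(27)/j(q(-4), D) = ((1/2)*27*(6 - 1*27))/23 = ((1/2)*27*(6 - 27))*(1/23) = ((1/2)*27*(-21))*(1/23) = -567/2*1/23 = -567/46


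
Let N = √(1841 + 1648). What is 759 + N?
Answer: 759 + √3489 ≈ 818.07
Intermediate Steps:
N = √3489 ≈ 59.068
759 + N = 759 + √3489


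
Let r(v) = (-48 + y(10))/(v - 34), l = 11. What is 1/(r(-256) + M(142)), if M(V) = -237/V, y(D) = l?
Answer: -10295/15869 ≈ -0.64875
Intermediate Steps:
y(D) = 11
r(v) = -37/(-34 + v) (r(v) = (-48 + 11)/(v - 34) = -37/(-34 + v))
1/(r(-256) + M(142)) = 1/(-37/(-34 - 256) - 237/142) = 1/(-37/(-290) - 237*1/142) = 1/(-37*(-1/290) - 237/142) = 1/(37/290 - 237/142) = 1/(-15869/10295) = -10295/15869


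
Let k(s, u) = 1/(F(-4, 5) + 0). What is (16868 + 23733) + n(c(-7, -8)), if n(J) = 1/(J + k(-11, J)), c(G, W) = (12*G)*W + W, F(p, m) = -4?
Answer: 107795659/2655 ≈ 40601.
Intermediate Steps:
c(G, W) = W + 12*G*W (c(G, W) = 12*G*W + W = W + 12*G*W)
k(s, u) = -¼ (k(s, u) = 1/(-4 + 0) = 1/(-4) = -¼)
n(J) = 1/(-¼ + J) (n(J) = 1/(J - ¼) = 1/(-¼ + J))
(16868 + 23733) + n(c(-7, -8)) = (16868 + 23733) + 4/(-1 + 4*(-8*(1 + 12*(-7)))) = 40601 + 4/(-1 + 4*(-8*(1 - 84))) = 40601 + 4/(-1 + 4*(-8*(-83))) = 40601 + 4/(-1 + 4*664) = 40601 + 4/(-1 + 2656) = 40601 + 4/2655 = 107795659/2655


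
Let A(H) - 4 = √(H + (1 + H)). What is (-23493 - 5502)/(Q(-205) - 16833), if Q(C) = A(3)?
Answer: 162652285/94405078 + 9665*√7/94405078 ≈ 1.7232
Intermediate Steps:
A(H) = 4 + √(1 + 2*H) (A(H) = 4 + √(H + (1 + H)) = 4 + √(1 + 2*H))
Q(C) = 4 + √7 (Q(C) = 4 + √(1 + 2*3) = 4 + √(1 + 6) = 4 + √7)
(-23493 - 5502)/(Q(-205) - 16833) = (-23493 - 5502)/((4 + √7) - 16833) = -28995/(-16829 + √7)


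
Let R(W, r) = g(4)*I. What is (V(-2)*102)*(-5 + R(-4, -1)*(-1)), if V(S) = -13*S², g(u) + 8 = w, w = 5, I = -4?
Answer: 90168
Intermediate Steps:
g(u) = -3 (g(u) = -8 + 5 = -3)
R(W, r) = 12 (R(W, r) = -3*(-4) = 12)
(V(-2)*102)*(-5 + R(-4, -1)*(-1)) = (-13*(-2)²*102)*(-5 + 12*(-1)) = (-13*4*102)*(-5 - 12) = -52*102*(-17) = -5304*(-17) = 90168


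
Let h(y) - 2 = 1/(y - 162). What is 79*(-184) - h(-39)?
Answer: -2922137/201 ≈ -14538.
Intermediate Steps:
h(y) = 2 + 1/(-162 + y) (h(y) = 2 + 1/(y - 162) = 2 + 1/(-162 + y))
79*(-184) - h(-39) = 79*(-184) - (-323 + 2*(-39))/(-162 - 39) = -14536 - (-323 - 78)/(-201) = -14536 - (-1)*(-401)/201 = -14536 - 1*401/201 = -14536 - 401/201 = -2922137/201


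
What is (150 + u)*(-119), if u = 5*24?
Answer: -32130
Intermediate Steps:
u = 120
(150 + u)*(-119) = (150 + 120)*(-119) = 270*(-119) = -32130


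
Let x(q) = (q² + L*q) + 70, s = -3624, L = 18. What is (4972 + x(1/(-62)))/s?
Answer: -6460111/4643552 ≈ -1.3912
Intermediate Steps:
x(q) = 70 + q² + 18*q (x(q) = (q² + 18*q) + 70 = 70 + q² + 18*q)
(4972 + x(1/(-62)))/s = (4972 + (70 + (1/(-62))² + 18/(-62)))/(-3624) = (4972 + (70 + (-1/62)² + 18*(-1/62)))*(-1/3624) = (4972 + (70 + 1/3844 - 9/31))*(-1/3624) = (4972 + 267965/3844)*(-1/3624) = (19380333/3844)*(-1/3624) = -6460111/4643552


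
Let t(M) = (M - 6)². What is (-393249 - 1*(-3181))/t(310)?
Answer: -97517/23104 ≈ -4.2208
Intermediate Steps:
t(M) = (-6 + M)²
(-393249 - 1*(-3181))/t(310) = (-393249 - 1*(-3181))/((-6 + 310)²) = (-393249 + 3181)/(304²) = -390068/92416 = -390068*1/92416 = -97517/23104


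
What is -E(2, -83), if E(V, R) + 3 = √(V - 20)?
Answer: 3 - 3*I*√2 ≈ 3.0 - 4.2426*I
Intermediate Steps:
E(V, R) = -3 + √(-20 + V) (E(V, R) = -3 + √(V - 20) = -3 + √(-20 + V))
-E(2, -83) = -(-3 + √(-20 + 2)) = -(-3 + √(-18)) = -(-3 + 3*I*√2) = 3 - 3*I*√2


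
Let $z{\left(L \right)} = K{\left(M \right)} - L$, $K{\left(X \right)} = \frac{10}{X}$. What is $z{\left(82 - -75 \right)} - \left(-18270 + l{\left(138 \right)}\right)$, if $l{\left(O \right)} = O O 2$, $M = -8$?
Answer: $- \frac{79905}{4} \approx -19976.0$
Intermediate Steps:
$l{\left(O \right)} = 2 O^{2}$ ($l{\left(O \right)} = O^{2} \cdot 2 = 2 O^{2}$)
$z{\left(L \right)} = - \frac{5}{4} - L$ ($z{\left(L \right)} = \frac{10}{-8} - L = 10 \left(- \frac{1}{8}\right) - L = - \frac{5}{4} - L$)
$z{\left(82 - -75 \right)} - \left(-18270 + l{\left(138 \right)}\right) = \left(- \frac{5}{4} - \left(82 - -75\right)\right) - \left(-18270 + 2 \cdot 138^{2}\right) = \left(- \frac{5}{4} - \left(82 + 75\right)\right) - \left(-18270 + 2 \cdot 19044\right) = \left(- \frac{5}{4} - 157\right) - \left(-18270 + 38088\right) = \left(- \frac{5}{4} - 157\right) - 19818 = - \frac{633}{4} - 19818 = - \frac{79905}{4}$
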